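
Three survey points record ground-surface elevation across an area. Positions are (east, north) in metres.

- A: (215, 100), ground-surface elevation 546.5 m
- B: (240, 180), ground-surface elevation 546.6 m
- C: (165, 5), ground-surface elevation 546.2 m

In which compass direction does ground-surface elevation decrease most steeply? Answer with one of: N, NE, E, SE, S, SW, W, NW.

W

With z = a·x + b·y + c and A as origin, the differences give:
  25·a + 80·b = +0.1
  (-50)·a + (-95)·b = -0.3
Eliminate b (×(-95) and ×80, subtract): 1625·a = 14.50 → a = ∂z/∂x = +0.008923
Back-substitute: b = ∂z/∂y = -0.001538.
Steepest decrease is along −∇f = (-0.008923 E, +0.001538 N) → west.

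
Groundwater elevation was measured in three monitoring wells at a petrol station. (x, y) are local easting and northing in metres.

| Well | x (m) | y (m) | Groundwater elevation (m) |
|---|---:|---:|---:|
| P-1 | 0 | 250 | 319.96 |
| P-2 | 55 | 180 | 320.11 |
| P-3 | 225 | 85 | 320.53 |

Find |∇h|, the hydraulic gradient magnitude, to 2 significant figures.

0.0023

Taking P-1 as reference: P-2−P-1 = (55, -70, +0.15); P-3−P-1 = (225, -165, +0.57).
Solve a·Δx + b·Δy = Δh: det = 55·(-165) − 225·(-70) = 6675.
∂h/∂x = [(+0.15)·(-165) − (+0.57)·(-70)] / 6675 = +0.002270
∂h/∂y = [55·(+0.57) − 225·(+0.15)] / 6675 = -0.0003596
|∇h| = √(0.002270² + -0.0003596²) = 0.002298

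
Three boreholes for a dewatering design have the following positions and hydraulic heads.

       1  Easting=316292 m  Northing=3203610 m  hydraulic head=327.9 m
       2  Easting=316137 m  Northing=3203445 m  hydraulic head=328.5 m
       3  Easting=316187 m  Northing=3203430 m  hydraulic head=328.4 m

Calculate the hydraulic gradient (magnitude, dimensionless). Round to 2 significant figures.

Three-point gradient (reference 1): Δ to 2 = (-155, -165, +0.6), Δ to 3 = (-105, -180, +0.5).
∂h/∂x = -0.002411, ∂h/∂y = -0.001371 (det = 10575).
|∇h| = √(-0.002411² + -0.001371²) = 0.002774

0.0028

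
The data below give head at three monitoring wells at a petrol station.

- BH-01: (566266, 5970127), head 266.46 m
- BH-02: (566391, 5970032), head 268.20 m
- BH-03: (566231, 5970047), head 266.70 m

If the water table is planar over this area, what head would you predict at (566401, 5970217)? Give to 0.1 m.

Taking BH-01 as reference: BH-02−BH-01 = (125, -95, +1.74); BH-03−BH-01 = (-35, -80, +0.24).
Determinant of the coordinate differences = 125·(-80) − (-35)·(-95) = -13325.
∂h/∂x = [(+1.74)·(-80) − (+0.24)·(-95)] / -13325 = +0.008735
∂h/∂y = [125·(+0.24) − (-35)·(+1.74)] / -13325 = -0.006822
h(566401, 5970217) = 266.46 + (+0.008735)·(135) + (-0.006822)·(90) = 266.46 +1.179 -0.614 = 267.025 m.

267.0 m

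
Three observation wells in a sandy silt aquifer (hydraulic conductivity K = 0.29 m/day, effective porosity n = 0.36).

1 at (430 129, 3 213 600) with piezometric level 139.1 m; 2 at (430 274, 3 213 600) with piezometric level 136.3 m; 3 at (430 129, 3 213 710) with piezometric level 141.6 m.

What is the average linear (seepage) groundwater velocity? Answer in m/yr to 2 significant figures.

∂h/∂x = (136.3 − 139.1) / (430274 − 430129) = -0.01931
∂h/∂y = (141.6 − 139.1) / (3213710 − 3213600) = +0.02273
|∇h| = √(-0.01931² + 0.02273²) = 0.02982
Seepage velocity v = K·i/n = 0.29 × 0.02982 / 0.36 = 0.02402 m/day = 8.773 m/yr.

8.8 m/yr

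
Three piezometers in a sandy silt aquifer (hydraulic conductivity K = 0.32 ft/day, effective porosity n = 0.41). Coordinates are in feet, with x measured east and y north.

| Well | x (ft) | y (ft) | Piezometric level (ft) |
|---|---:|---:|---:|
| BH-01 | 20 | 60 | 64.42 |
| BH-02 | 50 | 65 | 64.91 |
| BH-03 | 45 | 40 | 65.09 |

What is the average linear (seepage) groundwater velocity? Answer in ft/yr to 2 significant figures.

6.0 ft/yr

With h = a·x + b·y + c and BH-01 as origin, the differences give:
  30·a + 5·b = +0.49
  25·a + (-20)·b = +0.67
Eliminate b (×(-20) and ×5, subtract): -725·a = -13.150 → a = ∂h/∂x = +0.01814
Back-substitute: b = ∂h/∂y = -0.01083.
|∇h| = √(0.01814² + -0.01083²) = 0.02113
Seepage velocity v = K·i/n = 0.32 × 0.02113 / 0.41 = 0.01649 ft/day = 6.023 ft/yr.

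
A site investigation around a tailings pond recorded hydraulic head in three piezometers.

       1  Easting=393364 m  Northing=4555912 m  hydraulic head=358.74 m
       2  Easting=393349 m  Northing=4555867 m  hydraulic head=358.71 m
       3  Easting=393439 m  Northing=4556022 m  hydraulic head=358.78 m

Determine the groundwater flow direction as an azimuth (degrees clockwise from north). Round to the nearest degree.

Differences from 1: to 2 (Δx, Δy, Δh) = (-15, -45, -0.03); to 3 = (75, 110, +0.04).
Determinant of the coordinate differences = (-15)·110 − 75·(-45) = 1725.
∂h/∂x = [(-0.03)·110 − (+0.04)·(-45)] / 1725 = -0.0008696
∂h/∂y = [(-15)·(+0.04) − 75·(-0.03)] / 1725 = +0.0009565
Flow direction (−∇h) has components (+0.0008696 E, -0.0009565 N).
Azimuth = atan2(E, N) = atan2(+0.0008696, -0.0009565) = 137.7° ≈ 138°.

138°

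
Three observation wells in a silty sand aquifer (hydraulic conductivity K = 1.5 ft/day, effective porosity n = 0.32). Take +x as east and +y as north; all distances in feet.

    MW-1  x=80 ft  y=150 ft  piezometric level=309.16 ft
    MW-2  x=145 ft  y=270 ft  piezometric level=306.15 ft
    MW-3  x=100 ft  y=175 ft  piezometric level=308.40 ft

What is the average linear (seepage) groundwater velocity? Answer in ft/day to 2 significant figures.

Taking MW-1 as reference: MW-2−MW-1 = (65, 120, -3.01); MW-3−MW-1 = (20, 25, -0.76).
Determinant of the coordinate differences = 65·25 − 20·120 = -775.
∂h/∂x = [(-3.01)·25 − (-0.76)·120] / -775 = -0.02058
∂h/∂y = [65·(-0.76) − 20·(-3.01)] / -775 = -0.01394
|∇h| = √(-0.02058² + -0.01394²) = 0.02486
Seepage velocity v = K·i/n = 1.5 × 0.02486 / 0.32 = 0.1165 ft/day.

0.12 ft/day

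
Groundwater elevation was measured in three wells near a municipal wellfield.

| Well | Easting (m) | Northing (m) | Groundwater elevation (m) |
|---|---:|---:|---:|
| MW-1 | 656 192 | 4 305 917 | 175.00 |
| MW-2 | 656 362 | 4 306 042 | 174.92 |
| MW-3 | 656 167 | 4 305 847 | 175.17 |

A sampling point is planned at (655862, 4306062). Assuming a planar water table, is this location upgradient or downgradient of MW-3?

Three-point gradient (reference MW-1): Δ to MW-2 = (170, 125, -0.08), Δ to MW-3 = (-25, -70, +0.17).
∂h/∂x = +0.001783, ∂h/∂y = -0.003066 (det = -8775).
Head at (655862, 4306062) = 175.00 + (+0.001783)·(-330) + (-0.003066)·(145) = 173.97 m.
That is lower than the 175.17 m at MW-3, so the point is downgradient.

downgradient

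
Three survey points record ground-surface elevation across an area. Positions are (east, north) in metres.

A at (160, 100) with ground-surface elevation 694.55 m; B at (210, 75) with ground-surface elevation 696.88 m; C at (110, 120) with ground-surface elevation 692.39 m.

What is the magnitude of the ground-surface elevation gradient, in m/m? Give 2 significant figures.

With z = a·x + b·y + c and A as origin, the differences give:
  50·a + (-25)·b = +2.33
  (-50)·a + 20·b = -2.16
Eliminate b (×20 and ×(-25), subtract): -250·a = -7.400 → a = ∂z/∂x = +0.02960
Back-substitute: b = ∂z/∂y = -0.03400.
|∇f| = √(0.02960² + -0.03400²) = 0.04508 m/m

0.045 m/m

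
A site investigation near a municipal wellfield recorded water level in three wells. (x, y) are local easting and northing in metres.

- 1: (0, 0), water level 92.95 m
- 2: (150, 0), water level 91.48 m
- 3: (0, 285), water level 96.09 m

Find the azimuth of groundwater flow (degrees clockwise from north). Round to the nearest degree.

138°

∂h/∂x = (91.48 − 92.95) / (150 − 0) = -0.009800
∂h/∂y = (96.09 − 92.95) / (285 − 0) = +0.01102
Flow direction (−∇h) has components (+0.009800 E, -0.01102 N).
Azimuth = atan2(E, N) = atan2(+0.009800, -0.01102) = 138.3° ≈ 138°.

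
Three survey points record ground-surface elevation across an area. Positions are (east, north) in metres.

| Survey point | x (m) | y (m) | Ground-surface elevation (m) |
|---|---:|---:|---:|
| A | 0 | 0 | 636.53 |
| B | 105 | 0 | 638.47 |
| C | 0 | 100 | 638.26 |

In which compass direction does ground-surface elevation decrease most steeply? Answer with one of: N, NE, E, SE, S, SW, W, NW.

∂z/∂x = (638.47 − 636.53) / (105 − 0) = +0.01848
∂z/∂y = (638.26 − 636.53) / (100 − 0) = +0.01730
Steepest decrease is along −∇f = (-0.01848 E, -0.01730 N) → southwest.

SW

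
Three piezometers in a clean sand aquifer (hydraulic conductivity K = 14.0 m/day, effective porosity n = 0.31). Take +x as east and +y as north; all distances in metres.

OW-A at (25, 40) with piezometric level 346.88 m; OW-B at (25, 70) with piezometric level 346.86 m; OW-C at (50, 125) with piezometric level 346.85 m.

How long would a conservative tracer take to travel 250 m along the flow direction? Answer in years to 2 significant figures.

12 years

Three-point gradient (reference OW-A): Δ to OW-B = (0, 30, -0.02), Δ to OW-C = (25, 85, -0.03).
∂h/∂x = +0.001067, ∂h/∂y = -0.0006667 (det = -750).
|∇h| = √(0.001067² + -0.0006667²) = 0.001258
Seepage velocity v = K·i/n = 14.0 × 0.001258 / 0.31 = 0.05681 m/day.
t = 250 / 0.05681 = 4401 days = 12 years.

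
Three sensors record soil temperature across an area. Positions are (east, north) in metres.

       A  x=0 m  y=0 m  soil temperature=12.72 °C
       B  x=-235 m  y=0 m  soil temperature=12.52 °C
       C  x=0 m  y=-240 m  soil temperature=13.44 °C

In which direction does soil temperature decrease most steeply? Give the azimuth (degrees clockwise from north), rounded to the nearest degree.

∂T/∂x = (12.52 − 12.72) / (-235 − 0) = +0.0008511
∂T/∂y = (13.44 − 12.72) / (-240 − 0) = -0.003000
Steepest decrease is along −∇f: components (-0.0008511 E, +0.003000 N).
Azimuth = atan2(-0.0008511, +0.003000) = 344.2° ≈ 344°.

344°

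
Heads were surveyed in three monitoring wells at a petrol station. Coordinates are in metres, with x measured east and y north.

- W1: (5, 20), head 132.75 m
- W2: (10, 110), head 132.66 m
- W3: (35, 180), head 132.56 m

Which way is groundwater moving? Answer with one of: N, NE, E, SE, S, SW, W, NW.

Three-point gradient (reference W1): Δ to W2 = (5, 90, -0.09), Δ to W3 = (30, 160, -0.19).
∂h/∂x = -0.001421, ∂h/∂y = -0.0009211 (det = -1900).
Flow = −∇h = (+0.001421 east, +0.0009211 north), which points northeast.

NE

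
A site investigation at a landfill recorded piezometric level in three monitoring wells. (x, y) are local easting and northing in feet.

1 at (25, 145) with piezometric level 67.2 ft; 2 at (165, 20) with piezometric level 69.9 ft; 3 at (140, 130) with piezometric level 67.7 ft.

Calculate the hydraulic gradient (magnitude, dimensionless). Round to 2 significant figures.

With h = a·x + b·y + c and 1 as origin, the differences give:
  140·a + (-125)·b = +2.7
  115·a + (-15)·b = +0.5
Eliminate b (×(-15) and ×(-125), subtract): 12275·a = 22.00 → a = ∂h/∂x = +0.001792
Back-substitute: b = ∂h/∂y = -0.01959.
|∇h| = √(0.001792² + -0.01959²) = 0.01967

0.020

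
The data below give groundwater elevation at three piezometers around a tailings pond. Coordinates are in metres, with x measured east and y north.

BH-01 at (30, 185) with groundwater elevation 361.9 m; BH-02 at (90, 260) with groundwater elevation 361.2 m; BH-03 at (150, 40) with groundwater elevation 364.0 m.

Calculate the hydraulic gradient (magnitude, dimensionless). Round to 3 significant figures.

0.0123

With h = a·x + b·y + c and BH-01 as origin, the differences give:
  60·a + 75·b = -0.7
  120·a + (-145)·b = +2.1
Eliminate b (×(-145) and ×75, subtract): -17700·a = -56.00 → a = ∂h/∂x = +0.003164
Back-substitute: b = ∂h/∂y = -0.01186.
|∇h| = √(0.003164² + -0.01186²) = 0.01227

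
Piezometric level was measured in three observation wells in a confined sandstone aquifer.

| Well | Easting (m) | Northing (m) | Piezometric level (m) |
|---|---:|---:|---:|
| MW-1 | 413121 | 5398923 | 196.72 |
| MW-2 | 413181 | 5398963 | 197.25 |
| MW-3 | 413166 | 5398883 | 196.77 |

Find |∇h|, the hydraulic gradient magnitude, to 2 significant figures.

Three-point gradient (reference MW-1): Δ to MW-2 = (60, 40, +0.53), Δ to MW-3 = (45, -40, +0.05).
∂h/∂x = +0.005524, ∂h/∂y = +0.004964 (det = -4200).
|∇h| = √(0.005524² + 0.004964²) = 0.007427

0.0074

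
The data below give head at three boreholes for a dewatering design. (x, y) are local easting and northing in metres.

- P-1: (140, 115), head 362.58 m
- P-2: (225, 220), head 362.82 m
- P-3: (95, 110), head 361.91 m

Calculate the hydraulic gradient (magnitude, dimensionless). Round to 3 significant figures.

0.0193

With h = a·x + b·y + c and P-1 as origin, the differences give:
  85·a + 105·b = +0.24
  (-45)·a + (-5)·b = -0.67
Eliminate b (×(-5) and ×105, subtract): 4300·a = 69.150 → a = ∂h/∂x = +0.01608
Back-substitute: b = ∂h/∂y = -0.01073.
|∇h| = √(0.01608² + -0.01073²) = 0.01933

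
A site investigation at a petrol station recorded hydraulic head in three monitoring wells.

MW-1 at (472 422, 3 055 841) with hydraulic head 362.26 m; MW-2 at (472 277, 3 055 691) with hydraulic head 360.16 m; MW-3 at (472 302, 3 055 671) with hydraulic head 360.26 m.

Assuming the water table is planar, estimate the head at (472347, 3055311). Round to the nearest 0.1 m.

358.6 m

Differences from MW-1: to MW-2 (Δx, Δy, Δh) = (-145, -150, -2.10); to MW-3 = (-120, -170, -2.00).
Determinant of the coordinate differences = (-145)·(-170) − (-120)·(-150) = 6650.
∂h/∂x = [(-2.10)·(-170) − (-2.00)·(-150)] / 6650 = +0.008571
∂h/∂y = [(-145)·(-2.00) − (-120)·(-2.10)] / 6650 = +0.005714
h(472347, 3055311) = 362.26 + (+0.008571)·(-75) + (+0.005714)·(-530) = 362.26 -0.643 -3.029 = 358.589 m.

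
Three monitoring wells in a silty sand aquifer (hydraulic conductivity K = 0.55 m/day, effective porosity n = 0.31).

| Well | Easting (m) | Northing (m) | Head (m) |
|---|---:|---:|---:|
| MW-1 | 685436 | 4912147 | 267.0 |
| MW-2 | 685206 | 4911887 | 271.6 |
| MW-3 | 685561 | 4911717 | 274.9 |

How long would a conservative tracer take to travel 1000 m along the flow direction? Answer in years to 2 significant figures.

With h = a·x + b·y + c and MW-1 as origin, the differences give:
  (-230)·a + (-260)·b = +4.6
  125·a + (-430)·b = +7.9
Eliminate b (×(-430) and ×(-260), subtract): 131400·a = 76.00 → a = ∂h/∂x = +0.0005784
Back-substitute: b = ∂h/∂y = -0.01820.
|∇h| = √(0.0005784² + -0.01820²) = 0.01821
Seepage velocity v = K·i/n = 0.55 × 0.01821 / 0.31 = 0.03231 m/day.
t = 1000 / 0.03231 = 3.095e+04 days = 84.7 years.

85 years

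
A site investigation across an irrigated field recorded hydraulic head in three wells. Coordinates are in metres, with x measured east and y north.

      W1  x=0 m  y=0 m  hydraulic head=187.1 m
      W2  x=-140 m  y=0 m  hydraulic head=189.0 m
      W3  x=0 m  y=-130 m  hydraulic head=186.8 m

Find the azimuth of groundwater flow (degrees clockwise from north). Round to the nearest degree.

∂h/∂x = (189.0 − 187.1) / (-140 − 0) = -0.01357
∂h/∂y = (186.8 − 187.1) / (-130 − 0) = +0.002308
Flow direction (−∇h) has components (+0.01357 E, -0.002308 N).
Azimuth = atan2(E, N) = atan2(+0.01357, -0.002308) = 99.7° ≈ 100°.

100°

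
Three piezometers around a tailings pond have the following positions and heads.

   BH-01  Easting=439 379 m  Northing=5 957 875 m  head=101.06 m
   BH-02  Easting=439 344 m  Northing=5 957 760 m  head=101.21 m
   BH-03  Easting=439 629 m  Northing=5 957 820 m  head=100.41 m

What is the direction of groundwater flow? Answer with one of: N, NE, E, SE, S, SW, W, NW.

Three-point gradient (reference BH-01): Δ to BH-02 = (-35, -115, +0.15), Δ to BH-03 = (250, -55, -0.65).
∂h/∂x = -0.002706, ∂h/∂y = -0.0004808 (det = 30675).
Flow = −∇h = (+0.002706 east, +0.0004808 north), which points east.

E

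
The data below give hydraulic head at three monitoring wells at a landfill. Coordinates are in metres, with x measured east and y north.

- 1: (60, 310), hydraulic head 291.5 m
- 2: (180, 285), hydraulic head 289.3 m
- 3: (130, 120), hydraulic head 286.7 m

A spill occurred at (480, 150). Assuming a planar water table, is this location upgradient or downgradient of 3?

With h = a·x + b·y + c and 1 as origin, the differences give:
  120·a + (-25)·b = -2.2
  70·a + (-190)·b = -4.8
Eliminate b (×(-190) and ×(-25), subtract): -21050·a = 298.00 → a = ∂h/∂x = -0.01416
Back-substitute: b = ∂h/∂y = +0.02005.
Head at (480, 150) = 291.5 + (-0.01416)·(420) + (+0.02005)·(-160) = 282.35 m.
That is lower than the 286.7 m at 3, so the point is downgradient.

downgradient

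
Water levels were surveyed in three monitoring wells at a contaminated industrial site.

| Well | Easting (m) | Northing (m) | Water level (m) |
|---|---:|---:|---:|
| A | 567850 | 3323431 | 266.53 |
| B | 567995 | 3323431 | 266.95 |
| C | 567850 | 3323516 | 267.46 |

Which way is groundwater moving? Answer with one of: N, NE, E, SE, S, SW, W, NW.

S

∂h/∂x = (266.95 − 266.53) / (567995 − 567850) = +0.002897
∂h/∂y = (267.46 − 266.53) / (3323516 − 3323431) = +0.01094
Flow = −∇h = (-0.002897 east, -0.01094 north), which points south.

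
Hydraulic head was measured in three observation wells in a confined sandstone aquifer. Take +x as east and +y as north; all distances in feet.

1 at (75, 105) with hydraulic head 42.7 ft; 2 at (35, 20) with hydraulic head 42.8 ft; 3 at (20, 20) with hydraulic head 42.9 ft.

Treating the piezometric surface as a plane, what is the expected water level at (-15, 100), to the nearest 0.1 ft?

43.3 ft

Three-point gradient (reference 1): Δ to 2 = (-40, -85, +0.1), Δ to 3 = (-55, -85, +0.2).
∂h/∂x = -0.006667, ∂h/∂y = +0.001961 (det = -1275).
h(-15, 100) = 42.7 + (-0.006667)·(-90) + (+0.001961)·(-5) = 42.7 +0.600 -0.010 = 43.290 ft.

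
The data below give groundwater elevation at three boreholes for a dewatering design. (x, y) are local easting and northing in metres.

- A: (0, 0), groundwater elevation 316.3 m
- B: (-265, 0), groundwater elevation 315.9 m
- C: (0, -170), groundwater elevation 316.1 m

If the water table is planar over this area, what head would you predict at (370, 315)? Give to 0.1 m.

∂h/∂x = (315.9 − 316.3) / (-265 − 0) = +0.001509
∂h/∂y = (316.1 − 316.3) / (-170 − 0) = +0.001176
h(370, 315) = 316.3 + (+0.001509)·(370) + (+0.001176)·(315) = 316.3 +0.558 +0.371 = 317.229 m.

317.2 m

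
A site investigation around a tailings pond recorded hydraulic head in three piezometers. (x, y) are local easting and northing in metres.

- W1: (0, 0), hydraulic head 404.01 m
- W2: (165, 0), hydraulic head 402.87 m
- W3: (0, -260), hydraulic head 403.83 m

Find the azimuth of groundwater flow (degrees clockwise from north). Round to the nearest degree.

∂h/∂x = (402.87 − 404.01) / (165 − 0) = -0.006909
∂h/∂y = (403.83 − 404.01) / (-260 − 0) = +0.0006923
Flow direction (−∇h) has components (+0.006909 E, -0.0006923 N).
Azimuth = atan2(E, N) = atan2(+0.006909, -0.0006923) = 95.7° ≈ 096°.

096°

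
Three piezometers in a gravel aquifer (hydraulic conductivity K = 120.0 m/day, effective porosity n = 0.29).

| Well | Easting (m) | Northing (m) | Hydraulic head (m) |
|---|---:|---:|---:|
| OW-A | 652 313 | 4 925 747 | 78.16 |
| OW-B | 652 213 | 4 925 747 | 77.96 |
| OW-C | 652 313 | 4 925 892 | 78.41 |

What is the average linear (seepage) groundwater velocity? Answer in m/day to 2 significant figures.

∂h/∂x = (77.96 − 78.16) / (652213 − 652313) = +0.002000
∂h/∂y = (78.41 − 78.16) / (4925892 − 4925747) = +0.001724
|∇h| = √(0.002000² + 0.001724²) = 0.00264
Seepage velocity v = K·i/n = 120.0 × 0.00264 / 0.29 = 1.092 m/day.

1.1 m/day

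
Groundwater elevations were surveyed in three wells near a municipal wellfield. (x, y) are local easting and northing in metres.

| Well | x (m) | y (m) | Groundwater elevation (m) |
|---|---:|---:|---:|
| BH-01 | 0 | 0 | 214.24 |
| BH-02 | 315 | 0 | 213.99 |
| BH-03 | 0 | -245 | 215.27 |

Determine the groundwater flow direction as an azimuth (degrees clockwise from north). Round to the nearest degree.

∂h/∂x = (213.99 − 214.24) / (315 − 0) = -0.0007937
∂h/∂y = (215.27 − 214.24) / (-245 − 0) = -0.004204
Flow direction (−∇h) has components (+0.0007937 E, +0.004204 N).
Azimuth = atan2(E, N) = atan2(+0.0007937, +0.004204) = 10.7° ≈ 011°.

011°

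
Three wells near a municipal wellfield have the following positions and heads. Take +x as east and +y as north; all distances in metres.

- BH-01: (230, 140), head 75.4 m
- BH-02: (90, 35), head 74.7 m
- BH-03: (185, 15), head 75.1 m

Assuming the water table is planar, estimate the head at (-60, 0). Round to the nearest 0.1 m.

Differences from BH-01: to BH-02 (Δx, Δy, Δh) = (-140, -105, -0.7); to BH-03 = (-45, -125, -0.3).
Solve a·Δx + b·Δy = Δh: det = (-140)·(-125) − (-45)·(-105) = 12775.
∂h/∂x = [(-0.7)·(-125) − (-0.3)·(-105)] / 12775 = +0.004384
∂h/∂y = [(-140)·(-0.3) − (-45)·(-0.7)] / 12775 = +0.0008219
h(-60, 0) = 75.4 + (+0.004384)·(-290) + (+0.0008219)·(-140) = 75.4 -1.271 -0.115 = 74.014 m.

74.0 m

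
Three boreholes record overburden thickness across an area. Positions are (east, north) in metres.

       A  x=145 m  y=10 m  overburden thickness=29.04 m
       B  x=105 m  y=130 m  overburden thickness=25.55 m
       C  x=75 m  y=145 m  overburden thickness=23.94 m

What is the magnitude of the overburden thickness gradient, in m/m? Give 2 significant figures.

With d = a·x + b·y + c and A as origin, the differences give:
  (-40)·a + 120·b = -3.49
  (-70)·a + 135·b = -5.10
Eliminate b (×135 and ×120, subtract): 3000·a = 140.850 → a = ∂d/∂x = +0.04695
Back-substitute: b = ∂d/∂y = -0.01343.
|∇f| = √(0.04695² + -0.01343²) = 0.04883 m/m

0.049 m/m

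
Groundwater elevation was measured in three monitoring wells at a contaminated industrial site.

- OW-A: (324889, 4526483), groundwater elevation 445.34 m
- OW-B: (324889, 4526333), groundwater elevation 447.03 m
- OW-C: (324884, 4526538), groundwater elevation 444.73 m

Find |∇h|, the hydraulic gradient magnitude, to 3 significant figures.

With h = a·x + b·y + c and OW-A as origin, the differences give:
  0·a + (-150)·b = +1.69
  (-5)·a + 55·b = -0.61
Eliminate b (×55 and ×(-150), subtract): -750·a = 1.450 → a = ∂h/∂x = -0.001933
Back-substitute: b = ∂h/∂y = -0.01127.
|∇h| = √(-0.001933² + -0.01127²) = 0.01143

0.0114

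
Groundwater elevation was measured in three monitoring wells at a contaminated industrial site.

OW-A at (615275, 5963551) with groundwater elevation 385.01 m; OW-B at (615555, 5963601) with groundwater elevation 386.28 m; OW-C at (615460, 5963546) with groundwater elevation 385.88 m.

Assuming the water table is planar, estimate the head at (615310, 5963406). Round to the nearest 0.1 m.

Differences from OW-A: to OW-B (Δx, Δy, Δh) = (280, 50, +1.27); to OW-C = (185, -5, +0.87).
Solve a·Δx + b·Δy = Δh: det = 280·(-5) − 185·50 = -10650.
∂h/∂x = [(+1.27)·(-5) − (+0.87)·50] / -10650 = +0.004681
∂h/∂y = [280·(+0.87) − 185·(+1.27)] / -10650 = -0.0008122
h(615310, 5963406) = 385.01 + (+0.004681)·(35) + (-0.0008122)·(-145) = 385.01 +0.164 +0.118 = 385.292 m.

385.3 m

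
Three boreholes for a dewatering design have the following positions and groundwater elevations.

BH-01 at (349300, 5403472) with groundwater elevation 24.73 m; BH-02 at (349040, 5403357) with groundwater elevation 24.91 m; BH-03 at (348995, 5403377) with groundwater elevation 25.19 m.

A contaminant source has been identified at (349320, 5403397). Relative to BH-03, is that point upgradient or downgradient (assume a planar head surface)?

downgradient

With h = a·x + b·y + c and BH-01 as origin, the differences give:
  (-260)·a + (-115)·b = +0.18
  (-305)·a + (-95)·b = +0.46
Eliminate b (×(-95) and ×(-115), subtract): -10375·a = 35.800 → a = ∂h/∂x = -0.003451
Back-substitute: b = ∂h/∂y = +0.006236.
Head at (349320, 5403397) = 24.73 + (-0.003451)·(20) + (+0.006236)·(-75) = 24.19 m.
That is lower than the 25.19 m at BH-03, so the point is downgradient.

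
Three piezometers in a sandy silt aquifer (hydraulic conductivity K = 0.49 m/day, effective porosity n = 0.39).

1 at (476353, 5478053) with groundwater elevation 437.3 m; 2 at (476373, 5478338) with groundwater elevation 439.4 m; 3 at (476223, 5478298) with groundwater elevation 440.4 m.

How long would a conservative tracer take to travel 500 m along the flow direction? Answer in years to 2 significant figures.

With h = a·x + b·y + c and 1 as origin, the differences give:
  20·a + 285·b = +2.1
  (-130)·a + 245·b = +3.1
Eliminate b (×245 and ×285, subtract): 41950·a = -369.00 → a = ∂h/∂x = -0.008796
Back-substitute: b = ∂h/∂y = +0.007986.
|∇h| = √(-0.008796² + 0.007986²) = 0.01188
Seepage velocity v = K·i/n = 0.49 × 0.01188 / 0.39 = 0.01493 m/day.
t = 500 / 0.01493 = 3.349e+04 days = 91.7 years.

92 years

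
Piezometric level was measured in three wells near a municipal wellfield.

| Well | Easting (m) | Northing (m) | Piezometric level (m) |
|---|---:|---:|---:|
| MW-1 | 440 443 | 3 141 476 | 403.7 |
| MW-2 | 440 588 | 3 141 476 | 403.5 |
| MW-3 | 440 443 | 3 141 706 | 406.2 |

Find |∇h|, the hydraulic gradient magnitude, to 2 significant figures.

0.011

∂h/∂x = (403.5 − 403.7) / (440588 − 440443) = -0.001379
∂h/∂y = (406.2 − 403.7) / (3141706 − 3141476) = +0.01087
|∇h| = √(-0.001379² + 0.01087²) = 0.01096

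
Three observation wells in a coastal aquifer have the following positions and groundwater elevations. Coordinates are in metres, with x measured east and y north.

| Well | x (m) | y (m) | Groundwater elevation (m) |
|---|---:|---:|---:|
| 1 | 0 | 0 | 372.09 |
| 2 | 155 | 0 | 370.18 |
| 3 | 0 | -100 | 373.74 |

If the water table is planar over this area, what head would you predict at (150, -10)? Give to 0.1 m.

∂h/∂x = (370.18 − 372.09) / (155 − 0) = -0.01232
∂h/∂y = (373.74 − 372.09) / (-100 − 0) = -0.01650
h(150, -10) = 372.09 + (-0.01232)·(150) + (-0.01650)·(-10) = 372.09 -1.848 +0.165 = 370.407 m.

370.4 m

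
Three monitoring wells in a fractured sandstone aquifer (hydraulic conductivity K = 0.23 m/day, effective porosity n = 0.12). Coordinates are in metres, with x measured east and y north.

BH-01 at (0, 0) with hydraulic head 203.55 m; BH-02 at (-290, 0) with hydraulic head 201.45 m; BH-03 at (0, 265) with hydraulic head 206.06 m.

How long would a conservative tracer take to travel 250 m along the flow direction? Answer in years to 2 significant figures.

30 years

∂h/∂x = (201.45 − 203.55) / (-290 − 0) = +0.007241
∂h/∂y = (206.06 − 203.55) / (265 − 0) = +0.009472
|∇h| = √(0.007241² + 0.009472²) = 0.01192
Seepage velocity v = K·i/n = 0.23 × 0.01192 / 0.12 = 0.02285 m/day.
t = 250 / 0.02285 = 1.094e+04 days = 30 years.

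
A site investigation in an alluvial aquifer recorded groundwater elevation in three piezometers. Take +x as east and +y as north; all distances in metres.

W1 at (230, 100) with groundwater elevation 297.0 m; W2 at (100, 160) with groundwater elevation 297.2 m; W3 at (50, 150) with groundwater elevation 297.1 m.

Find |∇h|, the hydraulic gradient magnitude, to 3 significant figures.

0.00543

Differences from W1: to W2 (Δx, Δy, Δh) = (-130, 60, +0.2); to W3 = (-180, 50, +0.1).
Determinant of the coordinate differences = (-130)·50 − (-180)·60 = 4300.
∂h/∂x = [(+0.2)·50 − (+0.1)·60] / 4300 = +0.0009302
∂h/∂y = [(-130)·(+0.1) − (-180)·(+0.2)] / 4300 = +0.005349
|∇h| = √(0.0009302² + 0.005349²) = 0.005429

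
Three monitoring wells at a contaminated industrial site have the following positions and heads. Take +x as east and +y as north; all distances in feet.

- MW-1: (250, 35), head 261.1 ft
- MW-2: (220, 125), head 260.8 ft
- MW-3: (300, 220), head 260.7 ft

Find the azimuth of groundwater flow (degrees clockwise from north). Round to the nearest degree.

Differences from MW-1: to MW-2 (Δx, Δy, Δh) = (-30, 90, -0.3); to MW-3 = (50, 185, -0.4).
Determinant of the coordinate differences = (-30)·185 − 50·90 = -10050.
∂h/∂x = [(-0.3)·185 − (-0.4)·90] / -10050 = +0.001940
∂h/∂y = [(-30)·(-0.4) − 50·(-0.3)] / -10050 = -0.002687
Flow direction (−∇h) has components (-0.001940 E, +0.002687 N).
Azimuth = atan2(E, N) = atan2(-0.001940, +0.002687) = 324.2° ≈ 324°.

324°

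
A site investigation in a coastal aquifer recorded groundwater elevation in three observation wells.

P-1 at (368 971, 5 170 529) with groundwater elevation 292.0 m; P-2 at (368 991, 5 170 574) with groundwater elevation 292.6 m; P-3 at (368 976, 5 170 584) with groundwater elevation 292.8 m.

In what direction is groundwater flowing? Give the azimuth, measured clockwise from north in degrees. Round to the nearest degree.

167°

Taking P-1 as reference: P-2−P-1 = (20, 45, +0.6); P-3−P-1 = (5, 55, +0.8).
Determinant of the coordinate differences = 20·55 − 5·45 = 875.
∂h/∂x = [(+0.6)·55 − (+0.8)·45] / 875 = -0.003429
∂h/∂y = [20·(+0.8) − 5·(+0.6)] / 875 = +0.01486
Flow direction (−∇h) has components (+0.003429 E, -0.01486 N).
Azimuth = atan2(E, N) = atan2(+0.003429, -0.01486) = 167.0° ≈ 167°.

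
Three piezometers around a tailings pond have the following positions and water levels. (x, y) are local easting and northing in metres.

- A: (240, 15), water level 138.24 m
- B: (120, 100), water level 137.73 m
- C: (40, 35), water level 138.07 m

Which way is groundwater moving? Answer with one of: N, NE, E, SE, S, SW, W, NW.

N

With h = a·x + b·y + c and A as origin, the differences give:
  (-120)·a + 85·b = -0.51
  (-200)·a + 20·b = -0.17
Eliminate b (×20 and ×85, subtract): 14600·a = 4.250 → a = ∂h/∂x = +0.0002911
Back-substitute: b = ∂h/∂y = -0.005589.
Flow = −∇h = (-0.0002911 east, +0.005589 north), which points north.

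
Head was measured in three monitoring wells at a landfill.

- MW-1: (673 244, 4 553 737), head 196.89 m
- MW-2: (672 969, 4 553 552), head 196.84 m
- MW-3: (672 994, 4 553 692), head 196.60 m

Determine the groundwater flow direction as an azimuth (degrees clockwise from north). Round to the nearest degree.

Taking MW-1 as reference: MW-2−MW-1 = (-275, -185, -0.05); MW-3−MW-1 = (-250, -45, -0.29).
Determinant of the coordinate differences = (-275)·(-45) − (-250)·(-185) = -33875.
∂h/∂x = [(-0.05)·(-45) − (-0.29)·(-185)] / -33875 = +0.001517
∂h/∂y = [(-275)·(-0.29) − (-250)·(-0.05)] / -33875 = -0.001985
Flow direction (−∇h) has components (-0.001517 E, +0.001985 N).
Azimuth = atan2(E, N) = atan2(-0.001517, +0.001985) = 322.6° ≈ 323°.

323°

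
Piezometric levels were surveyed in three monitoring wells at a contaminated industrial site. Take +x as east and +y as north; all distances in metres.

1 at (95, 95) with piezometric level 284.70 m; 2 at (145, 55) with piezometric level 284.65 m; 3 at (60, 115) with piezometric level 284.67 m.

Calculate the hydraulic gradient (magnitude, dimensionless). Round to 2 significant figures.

0.0098

Differences from 1: to 2 (Δx, Δy, Δh) = (50, -40, -0.05); to 3 = (-35, 20, -0.03).
Determinant of the coordinate differences = 50·20 − (-35)·(-40) = -400.
∂h/∂x = [(-0.05)·20 − (-0.03)·(-40)] / -400 = +0.005500
∂h/∂y = [50·(-0.03) − (-35)·(-0.05)] / -400 = +0.008125
|∇h| = √(0.005500² + 0.008125²) = 0.009812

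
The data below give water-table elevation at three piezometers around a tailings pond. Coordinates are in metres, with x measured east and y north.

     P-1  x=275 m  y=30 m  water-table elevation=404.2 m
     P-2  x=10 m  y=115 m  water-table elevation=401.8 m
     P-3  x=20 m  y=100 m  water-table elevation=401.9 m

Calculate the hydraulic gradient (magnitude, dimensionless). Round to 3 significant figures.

0.00884

Taking P-1 as reference: P-2−P-1 = (-265, 85, -2.4); P-3−P-1 = (-255, 70, -2.3).
Determinant of the coordinate differences = (-265)·70 − (-255)·85 = 3125.
∂h/∂x = [(-2.4)·70 − (-2.3)·85] / 3125 = +0.008800
∂h/∂y = [(-265)·(-2.3) − (-255)·(-2.4)] / 3125 = -0.0008000
|∇h| = √(0.008800² + -0.0008000²) = 0.008836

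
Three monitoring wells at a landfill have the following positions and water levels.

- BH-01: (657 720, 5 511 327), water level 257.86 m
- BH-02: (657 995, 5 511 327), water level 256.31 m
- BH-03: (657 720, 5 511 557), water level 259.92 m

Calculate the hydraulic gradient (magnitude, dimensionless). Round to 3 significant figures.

∂h/∂x = (256.31 − 257.86) / (657995 − 657720) = -0.005636
∂h/∂y = (259.92 − 257.86) / (5511557 − 5511327) = +0.008957
|∇h| = √(-0.005636² + 0.008957²) = 0.01058

0.0106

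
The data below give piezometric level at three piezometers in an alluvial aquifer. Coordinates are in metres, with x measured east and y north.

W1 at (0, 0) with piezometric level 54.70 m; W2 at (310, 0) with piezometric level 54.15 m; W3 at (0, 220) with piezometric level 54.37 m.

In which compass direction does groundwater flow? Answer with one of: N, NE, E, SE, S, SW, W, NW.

∂h/∂x = (54.15 − 54.70) / (310 − 0) = -0.001774
∂h/∂y = (54.37 − 54.70) / (220 − 0) = -0.001500
Flow = −∇h = (+0.001774 east, +0.001500 north), which points northeast.

NE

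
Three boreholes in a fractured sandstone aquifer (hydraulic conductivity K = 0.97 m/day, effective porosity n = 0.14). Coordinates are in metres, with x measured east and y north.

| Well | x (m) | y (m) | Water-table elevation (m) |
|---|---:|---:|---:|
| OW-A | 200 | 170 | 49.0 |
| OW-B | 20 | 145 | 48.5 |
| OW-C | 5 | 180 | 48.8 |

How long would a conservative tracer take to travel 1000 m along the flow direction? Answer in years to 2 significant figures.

Differences from OW-A: to OW-B (Δx, Δy, Δh) = (-180, -25, -0.5); to OW-C = (-195, 10, -0.2).
Solve a·Δx + b·Δy = Δh: det = (-180)·10 − (-195)·(-25) = -6675.
∂h/∂x = [(-0.5)·10 − (-0.2)·(-25)] / -6675 = +0.001498
∂h/∂y = [(-180)·(-0.2) − (-195)·(-0.5)] / -6675 = +0.009213
|∇h| = √(0.001498² + 0.009213²) = 0.009334
Seepage velocity v = K·i/n = 0.97 × 0.009334 / 0.14 = 0.06467 m/day.
t = 1000 / 0.06467 = 1.546e+04 days = 42.3 years.

42 years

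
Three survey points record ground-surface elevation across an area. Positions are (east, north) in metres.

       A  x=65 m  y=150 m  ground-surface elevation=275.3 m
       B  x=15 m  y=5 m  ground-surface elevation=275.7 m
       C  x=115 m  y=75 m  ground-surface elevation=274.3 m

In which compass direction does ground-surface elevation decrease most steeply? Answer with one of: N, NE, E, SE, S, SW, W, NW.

Differences from A: to B (Δx, Δy, Δh) = (-50, -145, +0.4); to C = (50, -75, -1.0).
Solve a·Δx + b·Δy = Δz: det = (-50)·(-75) − 50·(-145) = 11000.
∂z/∂x = [(+0.4)·(-75) − (-1.0)·(-145)] / 11000 = -0.01591
∂z/∂y = [(-50)·(-1.0) − 50·(+0.4)] / 11000 = +0.002727
Steepest decrease is along −∇f = (+0.01591 E, -0.002727 N) → east.

E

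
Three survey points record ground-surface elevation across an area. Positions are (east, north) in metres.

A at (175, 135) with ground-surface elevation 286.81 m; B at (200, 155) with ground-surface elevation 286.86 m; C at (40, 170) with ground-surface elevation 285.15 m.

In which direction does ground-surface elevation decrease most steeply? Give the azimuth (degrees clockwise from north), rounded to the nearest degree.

315°

Differences from A: to B (Δx, Δy, Δh) = (25, 20, +0.05); to C = (-135, 35, -1.66).
Determinant of the coordinate differences = 25·35 − (-135)·20 = 3575.
∂z/∂x = [(+0.05)·35 − (-1.66)·20] / 3575 = +0.009776
∂z/∂y = [25·(-1.66) − (-135)·(+0.05)] / 3575 = -0.009720
Steepest decrease is along −∇f: components (-0.009776 E, +0.009720 N).
Azimuth = atan2(-0.009776, +0.009720) = 314.8° ≈ 315°.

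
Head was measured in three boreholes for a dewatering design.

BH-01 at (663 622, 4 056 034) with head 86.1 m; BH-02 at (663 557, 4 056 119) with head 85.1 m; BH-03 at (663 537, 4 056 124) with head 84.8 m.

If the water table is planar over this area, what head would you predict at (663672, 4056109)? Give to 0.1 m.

Differences from BH-01: to BH-02 (Δx, Δy, Δh) = (-65, 85, -1.0); to BH-03 = (-85, 90, -1.3).
Solve a·Δx + b·Δy = Δh: det = (-65)·90 − (-85)·85 = 1375.
∂h/∂x = [(-1.0)·90 − (-1.3)·85] / 1375 = +0.01491
∂h/∂y = [(-65)·(-1.3) − (-85)·(-1.0)] / 1375 = -0.0003636
h(663672, 4056109) = 86.1 + (+0.01491)·(50) + (-0.0003636)·(75) = 86.1 +0.745 -0.027 = 86.818 m.

86.8 m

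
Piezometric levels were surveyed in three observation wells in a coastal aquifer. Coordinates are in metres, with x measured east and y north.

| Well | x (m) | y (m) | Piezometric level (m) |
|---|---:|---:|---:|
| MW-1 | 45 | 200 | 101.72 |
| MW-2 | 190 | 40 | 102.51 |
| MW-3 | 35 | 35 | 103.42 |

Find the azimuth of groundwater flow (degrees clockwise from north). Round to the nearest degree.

029°

Taking MW-1 as reference: MW-2−MW-1 = (145, -160, +0.79); MW-3−MW-1 = (-10, -165, +1.70).
Determinant of the coordinate differences = 145·(-165) − (-10)·(-160) = -25525.
∂h/∂x = [(+0.79)·(-165) − (+1.70)·(-160)] / -25525 = -0.005549
∂h/∂y = [145·(+1.70) − (-10)·(+0.79)] / -25525 = -0.009967
Flow direction (−∇h) has components (+0.005549 E, +0.009967 N).
Azimuth = atan2(E, N) = atan2(+0.005549, +0.009967) = 29.1° ≈ 029°.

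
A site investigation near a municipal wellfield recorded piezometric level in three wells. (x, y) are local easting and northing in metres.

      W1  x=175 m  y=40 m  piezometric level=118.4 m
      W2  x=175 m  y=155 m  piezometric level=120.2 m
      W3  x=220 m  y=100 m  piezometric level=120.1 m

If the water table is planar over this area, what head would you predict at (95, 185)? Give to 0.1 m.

Three-point gradient (reference W1): Δ to W2 = (0, 115, +1.8), Δ to W3 = (45, 60, +1.7).
∂h/∂x = +0.01691, ∂h/∂y = +0.01565 (det = -5175).
h(95, 185) = 118.4 + (+0.01691)·(-80) + (+0.01565)·(145) = 118.4 -1.353 +2.270 = 119.317 m.

119.3 m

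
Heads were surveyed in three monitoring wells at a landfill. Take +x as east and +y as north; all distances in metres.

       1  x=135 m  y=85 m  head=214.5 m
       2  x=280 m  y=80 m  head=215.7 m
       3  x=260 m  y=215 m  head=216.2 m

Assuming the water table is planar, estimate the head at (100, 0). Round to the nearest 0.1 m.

With h = a·x + b·y + c and 1 as origin, the differences give:
  145·a + (-5)·b = +1.2
  125·a + 130·b = +1.7
Eliminate b (×130 and ×(-5), subtract): 19475·a = 164.50 → a = ∂h/∂x = +0.008447
Back-substitute: b = ∂h/∂y = +0.004955.
h(100, 0) = 214.5 + (+0.008447)·(-35) + (+0.004955)·(-85) = 214.5 -0.296 -0.421 = 213.783 m.

213.8 m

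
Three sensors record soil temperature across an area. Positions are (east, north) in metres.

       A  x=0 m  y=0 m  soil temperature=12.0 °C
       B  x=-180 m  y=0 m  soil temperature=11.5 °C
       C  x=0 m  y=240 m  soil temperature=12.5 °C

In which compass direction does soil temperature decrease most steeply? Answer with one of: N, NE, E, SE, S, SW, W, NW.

SW

∂T/∂x = (11.5 − 12.0) / (-180 − 0) = +0.002778
∂T/∂y = (12.5 − 12.0) / (240 − 0) = +0.002083
Steepest decrease is along −∇f = (-0.002778 E, -0.002083 N) → southwest.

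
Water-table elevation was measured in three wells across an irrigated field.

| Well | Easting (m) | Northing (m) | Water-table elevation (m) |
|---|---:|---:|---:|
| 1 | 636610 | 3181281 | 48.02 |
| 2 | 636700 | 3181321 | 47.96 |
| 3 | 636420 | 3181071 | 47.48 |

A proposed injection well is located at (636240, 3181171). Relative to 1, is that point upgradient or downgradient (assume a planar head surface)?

Differences from 1: to 2 (Δx, Δy, Δh) = (90, 40, -0.06); to 3 = (-190, -210, -0.54).
Determinant of the coordinate differences = 90·(-210) − (-190)·40 = -11300.
∂h/∂x = [(-0.06)·(-210) − (-0.54)·40] / -11300 = -0.003027
∂h/∂y = [90·(-0.54) − (-190)·(-0.06)] / -11300 = +0.005310
Head at (636240, 3181171) = 48.02 + (-0.003027)·(-370) + (+0.005310)·(-110) = 48.56 m.
That is higher than the 48.02 m at 1, so the point is upgradient.

upgradient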